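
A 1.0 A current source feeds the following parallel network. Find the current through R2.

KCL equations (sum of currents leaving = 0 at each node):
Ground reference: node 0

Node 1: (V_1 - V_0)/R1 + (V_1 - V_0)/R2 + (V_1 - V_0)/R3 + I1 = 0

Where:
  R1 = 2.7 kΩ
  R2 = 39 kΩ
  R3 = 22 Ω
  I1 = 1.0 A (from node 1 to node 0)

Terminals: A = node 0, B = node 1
All resistors sit directly between nodes 0 and 1, so they are in parallel and share one voltage V; the full source current 1 A splits among them.
1/R_par = 1/2700 + 1/39000 + 1/22 = 0.04585 S  =>  R_par = 21.81 Ω
V = I × R_par = 1 × 21.81 = 21.81 V
I_R2 = V/R2 = 21.81/39000 = 0.0005592 A

Final answer: 0.0005592 A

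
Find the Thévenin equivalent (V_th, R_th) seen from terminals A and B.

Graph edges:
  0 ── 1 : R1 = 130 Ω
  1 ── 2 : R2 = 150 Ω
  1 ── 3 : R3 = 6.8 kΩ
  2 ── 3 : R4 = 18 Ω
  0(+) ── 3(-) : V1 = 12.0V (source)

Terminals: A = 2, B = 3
Step 1 — V_th is the open-circuit voltage V_A - V_B (nothing connected across the terminals).
Nodal analysis, taking node 3 as the 0 V reference.
Source V1 fixes V_0 = 12 V.
KCL at each unknown node (sum of currents leaving = 0; resistances in Ω):
  Node 1: (V_1 - 12)/130 + (V_1 - V_2)/150 + (V_1 - 0)/6800 = 0
  Node 2: (V_2 - V_1)/150 + (V_2 - 0)/18 = 0
Collecting terms (coefficients in siemens):
  0.01451·V_1 - 0.006667·V_2 = 0.09231
  0.06222·V_2 - 0.006667·V_1 = 0
Determinant D = (0.01451)(0.06222) - (-0.006667)(-0.006667) = 0.0008582
V_1 = [(0.09231)(0.06222) - (-0.006667)(0)]/D = 6.693 V
V_2 = [(0.01451)(0) - (0.09231)(-0.006667)]/D = 0.7171 V
V_th = V_2 - V_3 = 0.7171 - 0 = 0.7171 V
Step 2 — R_th: zero the source — replace V1 by a short circuit (node 3 merges into node 0) — and find the resistance seen between A (node 2) and B (node 0).
Reduce the network between node 2 (A) and node 0 (B) by series/parallel combination:
  Rp1 = R1 ‖ R3 (parallel, both between nodes 0 and 1) = 1/(1/130 + 1/6800) = 127.6 Ω
  Rs1 = R2 + Rp1 (series, joined only at node 1) = 150 + 127.6 = 277.6 Ω
  Rp2 = R4 ‖ Rs1 (parallel, both between nodes 0 and 2) = 1/(1/18 + 1/277.6) = 16.9 Ω
R_th = 16.9 Ω

Final answer: V_th = 0.7171 V, R_th = 16.9 Ω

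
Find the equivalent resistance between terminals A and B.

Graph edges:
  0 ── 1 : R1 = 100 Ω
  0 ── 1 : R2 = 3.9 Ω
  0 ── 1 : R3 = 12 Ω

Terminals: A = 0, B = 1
Reduce the network between node 0 (A) and node 1 (B) by series/parallel combination:
  Rp1 = R1 ‖ R2 ‖ R3 (parallel, all between nodes 0 and 1) = 1/(1/100 + 1/3.9 + 1/12) = 2.859 Ω
R_eq = 2.859 Ω

Final answer: 2.859 Ω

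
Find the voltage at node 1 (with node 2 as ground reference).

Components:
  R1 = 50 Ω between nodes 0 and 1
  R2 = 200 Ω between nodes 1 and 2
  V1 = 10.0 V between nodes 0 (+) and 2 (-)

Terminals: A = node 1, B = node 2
Nodal analysis, taking node 2 as the 0 V reference.
Source V1 fixes V_0 = 10 V.
KCL at each unknown node (sum of currents leaving = 0; resistances in Ω):
  Node 1: (V_1 - 10)/50 + (V_1 - 0)/200 = 0
Collecting terms: 0.025 × V_1 = 0.2  =>  V_1 = 8 V
The requested potential is V_1 = 8 V.

Final answer: V_1 = 8 V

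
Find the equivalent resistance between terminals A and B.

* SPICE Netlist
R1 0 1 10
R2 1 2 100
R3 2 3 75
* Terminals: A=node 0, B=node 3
Reduce the network between node 0 (A) and node 3 (B) by series/parallel combination:
  Rs1 = R1 + R2 (series, joined only at node 1) = 10 + 100 = 110 Ω
  Rs2 = R3 + Rs1 (series, joined only at node 2) = 75 + 110 = 185 Ω
R_eq = 185 Ω

Final answer: 185 Ω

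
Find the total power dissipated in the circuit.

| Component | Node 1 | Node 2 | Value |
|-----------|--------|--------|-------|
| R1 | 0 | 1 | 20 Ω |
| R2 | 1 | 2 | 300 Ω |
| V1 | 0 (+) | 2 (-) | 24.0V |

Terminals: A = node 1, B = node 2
Nodal analysis, taking node 2 as the 0 V reference.
Source V1 fixes V_0 = 24 V.
KCL at each unknown node (sum of currents leaving = 0; resistances in Ω):
  Node 1: (V_1 - 24)/20 + (V_1 - 0)/300 = 0
Collecting terms: 0.05333 × V_1 = 1.2  =>  V_1 = 22.5 V
Power in each resistor, P = (ΔV)²/R:
  P_R1 = (24 - 22.5)²/20 = 0.1125 W
  P_R2 = (22.5 - 0)²/300 = 1.688 W
P_total = P_R1 + P_R2 = 1.8 W

Final answer: 1.8 W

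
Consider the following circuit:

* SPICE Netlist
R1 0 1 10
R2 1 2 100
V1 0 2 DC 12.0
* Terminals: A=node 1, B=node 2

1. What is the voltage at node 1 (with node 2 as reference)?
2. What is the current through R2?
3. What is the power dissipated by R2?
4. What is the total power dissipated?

Nodal analysis, taking node 2 as the 0 V reference.
Source V1 fixes V_0 = 12 V.
KCL at each unknown node (sum of currents leaving = 0; resistances in Ω):
  Node 1: (V_1 - 12)/10 + (V_1 - 0)/100 = 0
Collecting terms: 0.11 × V_1 = 1.2  =>  V_1 = 10.91 V
Part 1:
  Read off the nodal solution: V_1 = 10.91 V
Part 2:
  I_R2 = (V_1 - V_2)/R2 = (10.91 - 0)/100 = 0.1091 A
  Magnitude: I_R2 = 0.1091 A
Part 3:
  I_R2 = (V_1 - V_2)/R2 = (10.91 - 0)/100 = 0.1091 A
  P_R2 = I_R2² × R2 = (0.1091)² × 100 = 1.19 W
Part 4:
  Power in each resistor, P = (ΔV)²/R:
    P_R1 = (12 - 10.91)²/10 = 0.119 W
    P_R2 = (10.91 - 0)²/100 = 1.19 W
  P_total = P_R1 + P_R2 = 1.309 W

Final answers:
1. V_1 = 10.91 V
2. I_R2 = 0.1091 A
3. P_R2 = 1.19 W
4. P_total = 1.309 W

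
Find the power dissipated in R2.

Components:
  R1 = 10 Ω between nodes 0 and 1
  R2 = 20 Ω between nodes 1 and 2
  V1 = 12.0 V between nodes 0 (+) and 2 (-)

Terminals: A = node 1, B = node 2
Nodal analysis, taking node 2 as the 0 V reference.
Source V1 fixes V_0 = 12 V.
KCL at each unknown node (sum of currents leaving = 0; resistances in Ω):
  Node 1: (V_1 - 12)/10 + (V_1 - 0)/20 = 0
Collecting terms: 0.15 × V_1 = 1.2  =>  V_1 = 8 V
I_R2 = (V_1 - V_2)/R2 = (8 - 0)/20 = 0.4 A
P_R2 = I_R2² × R2 = (0.4)² × 20 = 3.2 W

Final answer: 3.2 W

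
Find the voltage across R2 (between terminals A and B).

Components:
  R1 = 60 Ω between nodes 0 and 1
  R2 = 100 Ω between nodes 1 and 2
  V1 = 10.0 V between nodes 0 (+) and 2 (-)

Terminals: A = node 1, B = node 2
R1 and R2 are in series across V1 (node 0 → node 1 → node 2), and the output A–B is taken across R2, so this is a voltage divider.
Series current: I = V1/(R1 + R2) = 10/(60 + 100) = 10/160 = 0.0625 A
V_R2 = I × R2 = V1 × R2/(R1 + R2) = 10 × 100/160 = 6.25 V

Final answer: 6.25 V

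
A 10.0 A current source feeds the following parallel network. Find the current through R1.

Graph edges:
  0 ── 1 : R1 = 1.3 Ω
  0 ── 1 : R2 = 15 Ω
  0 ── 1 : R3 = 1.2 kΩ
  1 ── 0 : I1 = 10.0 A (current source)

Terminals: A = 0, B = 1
All resistors sit directly between nodes 0 and 1, so they are in parallel and share one voltage V; the full source current 10 A splits among them.
1/R_par = 1/1.3 + 1/15 + 1/1200 = 0.8367 S  =>  R_par = 1.195 Ω
V = I × R_par = 10 × 1.195 = 11.95 V
I_R1 = V/R1 = 11.95/1.3 = 9.193 A

Final answer: 9.193 A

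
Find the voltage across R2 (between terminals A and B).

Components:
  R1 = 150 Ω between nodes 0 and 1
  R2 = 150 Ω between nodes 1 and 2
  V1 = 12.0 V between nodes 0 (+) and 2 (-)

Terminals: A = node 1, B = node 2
R1 and R2 are in series across V1 (node 0 → node 1 → node 2), and the output A–B is taken across R2, so this is a voltage divider.
Series current: I = V1/(R1 + R2) = 12/(150 + 150) = 12/300 = 0.04 A
V_R2 = I × R2 = V1 × R2/(R1 + R2) = 12 × 150/300 = 6 V

Final answer: 6 V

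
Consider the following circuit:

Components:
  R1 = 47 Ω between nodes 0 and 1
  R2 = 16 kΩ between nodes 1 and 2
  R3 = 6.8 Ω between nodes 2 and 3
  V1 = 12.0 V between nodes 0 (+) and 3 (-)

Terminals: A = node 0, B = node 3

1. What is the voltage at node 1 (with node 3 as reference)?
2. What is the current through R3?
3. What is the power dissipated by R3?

Nodal analysis, taking node 3 as the 0 V reference.
Source V1 fixes V_0 = 12 V.
KCL at each unknown node (sum of currents leaving = 0; resistances in Ω):
  Node 1: (V_1 - 12)/47 + (V_1 - V_2)/16000 = 0
  Node 2: (V_2 - V_1)/16000 + (V_2 - 0)/6.8 = 0
Collecting terms (coefficients in siemens):
  0.02134·V_1 - 0.0000625·V_2 = 0.2553
  0.1471·V_2 - 0.0000625·V_1 = 0
Determinant D = (0.02134)(0.1471) - (-0.0000625)(-0.0000625) = 0.003139
V_1 = [(0.2553)(0.1471) - (-0.0000625)(0)]/D = 11.96 V
V_2 = [(0.02134)(0) - (0.2553)(-0.0000625)]/D = 0.005083 V
Part 1:
  Read off the nodal solution: V_1 = 11.96 V
Part 2:
  I_R3 = (V_2 - V_3)/R3 = (0.005083 - 0)/6.8 = 0.0007475 A
  Magnitude: I_R3 = 0.0007475 A
Part 3:
  I_R3 = (V_2 - V_3)/R3 = (0.005083 - 0)/6.8 = 0.0007475 A
  P_R3 = I_R3² × R3 = (0.0007475)² × 6.8 = 0.000003799 W

Final answers:
1. V_1 = 11.96 V
2. I_R3 = 0.0007475 A
3. P_R3 = 3.799e-06 W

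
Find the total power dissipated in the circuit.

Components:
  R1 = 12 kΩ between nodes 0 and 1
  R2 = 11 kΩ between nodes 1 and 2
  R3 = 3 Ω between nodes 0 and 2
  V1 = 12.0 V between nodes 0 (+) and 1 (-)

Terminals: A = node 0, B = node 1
Nodal analysis, taking node 1 as the 0 V reference.
Source V1 fixes V_0 = 12 V.
KCL at each unknown node (sum of currents leaving = 0; resistances in Ω):
  Node 2: (V_2 - 0)/11000 + (V_2 - 12)/3 = 0
Collecting terms: 0.3334 × V_2 = 4  =>  V_2 = 12 V
Power in each resistor, P = (ΔV)²/R:
  P_R1 = (12 - 0)²/12000 = 0.012 W
  P_R2 = (0 - 12)²/11000 = 0.01308 W
  P_R3 = (12 - 12)²/3 = 0.000003568 W
P_total = P_R1 + P_R2 + P_R3 = 0.02509 W

Final answer: 0.02509 W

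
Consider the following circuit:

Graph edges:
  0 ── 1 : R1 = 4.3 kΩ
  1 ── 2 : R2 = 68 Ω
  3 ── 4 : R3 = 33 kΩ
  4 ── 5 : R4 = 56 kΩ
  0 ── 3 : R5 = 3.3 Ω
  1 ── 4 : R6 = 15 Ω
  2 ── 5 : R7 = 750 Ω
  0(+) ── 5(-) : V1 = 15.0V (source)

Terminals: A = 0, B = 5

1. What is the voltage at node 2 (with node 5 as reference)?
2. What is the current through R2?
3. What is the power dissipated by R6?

Nodal analysis, taking node 5 as the 0 V reference.
Source V1 fixes V_0 = 15 V.
KCL at each unknown node (sum of currents leaving = 0; resistances in Ω):
  Node 1: (V_1 - 15)/4300 + (V_1 - V_2)/68 + (V_1 - V_4)/15 = 0
  Node 2: (V_2 - V_1)/68 + (V_2 - 0)/750 = 0
  Node 3: (V_3 - V_4)/33000 + (V_3 - 15)/3.3 = 0
  Node 4: (V_4 - V_3)/33000 + (V_4 - 0)/56000 + (V_4 - V_1)/15 = 0
Collecting terms (coefficients in siemens):
  0.08161·V_1 - 0.01471·V_2 - 0.06667·V_4 = 0.003488
  0.01604·V_2 - 0.01471·V_1 = 0
  0.3031·V_3 - 0.0000303·V_4 = 4.545
  0.06671·V_4 - 0.06667·V_1 - 0.0000303·V_3 = 0
Solving these 4 simultaneous equations (Gaussian elimination) gives:
  V_1 = 2.623 V, V_2 = 2.405 V, V_3 = 15 V, V_4 = 2.628 V
Part 1:
  Read off the nodal solution: V_2 = 2.405 V
Part 2:
  I_R2 = (V_1 - V_2)/R2 = (2.623 - 2.405)/68 = 0.003206 A
  Magnitude: I_R2 = 0.003206 A
Part 3:
  I_R6 = (V_1 - V_4)/R6 = (2.623 - 2.628)/15 = -0.000328 A
  P_R6 = I_R6² × R6 = (-0.000328)² × 15 = 0.000001613 W

Final answers:
1. V_2 = 2.405 V
2. I_R2 = 0.003206 A
3. P_R6 = 1.613e-06 W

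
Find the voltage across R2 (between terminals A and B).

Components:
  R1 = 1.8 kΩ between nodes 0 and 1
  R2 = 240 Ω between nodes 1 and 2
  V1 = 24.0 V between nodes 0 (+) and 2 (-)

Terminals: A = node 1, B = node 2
R1 and R2 are in series across V1 (node 0 → node 1 → node 2), and the output A–B is taken across R2, so this is a voltage divider.
Series current: I = V1/(R1 + R2) = 24/(1800 + 240) = 24/2040 = 0.01176 A
V_R2 = I × R2 = V1 × R2/(R1 + R2) = 24 × 240/2040 = 2.824 V

Final answer: 2.824 V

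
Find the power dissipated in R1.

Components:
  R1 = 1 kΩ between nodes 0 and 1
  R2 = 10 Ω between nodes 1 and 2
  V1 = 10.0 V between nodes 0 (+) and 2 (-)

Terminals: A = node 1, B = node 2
Nodal analysis, taking node 2 as the 0 V reference.
Source V1 fixes V_0 = 10 V.
KCL at each unknown node (sum of currents leaving = 0; resistances in Ω):
  Node 1: (V_1 - 10)/1000 + (V_1 - 0)/10 = 0
Collecting terms: 0.101 × V_1 = 0.01  =>  V_1 = 0.09901 V
I_R1 = (V_0 - V_1)/R1 = (10 - 0.09901)/1000 = 0.009901 A
P_R1 = I_R1² × R1 = (0.009901)² × 1000 = 0.09803 W

Final answer: 0.09803 W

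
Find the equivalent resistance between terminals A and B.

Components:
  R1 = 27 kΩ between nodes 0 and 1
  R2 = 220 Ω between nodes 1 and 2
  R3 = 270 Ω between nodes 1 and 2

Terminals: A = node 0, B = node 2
Reduce the network between node 0 (A) and node 2 (B) by series/parallel combination:
  Rp1 = R2 ‖ R3 (parallel, both between nodes 1 and 2) = 1/(1/220 + 1/270) = 121.2 Ω
  Rs1 = R1 + Rp1 (series, joined only at node 1) = 27000 + 121.2 = 27120 Ω
R_eq = 27.12 kΩ

Final answer: 27.12 kΩ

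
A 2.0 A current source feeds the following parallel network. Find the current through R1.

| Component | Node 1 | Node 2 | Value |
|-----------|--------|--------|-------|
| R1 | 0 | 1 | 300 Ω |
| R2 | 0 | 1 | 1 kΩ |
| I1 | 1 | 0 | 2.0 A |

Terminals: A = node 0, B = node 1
All resistors sit directly between nodes 0 and 1, so they are in parallel and share one voltage V; the full source current 2 A splits among them.
1/R_par = 1/300 + 1/1000 = 0.004333 S  =>  R_par = 230.8 Ω
V = I × R_par = 2 × 230.8 = 461.5 V
I_R1 = V/R1 = 461.5/300 = 1.538 A

Final answer: 1.538 A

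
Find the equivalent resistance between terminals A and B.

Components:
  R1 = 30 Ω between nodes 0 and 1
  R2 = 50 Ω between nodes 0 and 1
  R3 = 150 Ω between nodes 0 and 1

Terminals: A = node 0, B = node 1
Reduce the network between node 0 (A) and node 1 (B) by series/parallel combination:
  Rp1 = R1 ‖ R2 ‖ R3 (parallel, all between nodes 0 and 1) = 1/(1/30 + 1/50 + 1/150) = 16.67 Ω
R_eq = 16.67 Ω

Final answer: 16.67 Ω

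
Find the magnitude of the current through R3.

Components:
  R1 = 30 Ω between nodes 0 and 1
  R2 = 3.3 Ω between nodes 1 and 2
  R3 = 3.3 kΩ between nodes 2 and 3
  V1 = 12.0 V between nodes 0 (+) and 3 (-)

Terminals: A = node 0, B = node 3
Nodal analysis, taking node 3 as the 0 V reference.
Source V1 fixes V_0 = 12 V.
KCL at each unknown node (sum of currents leaving = 0; resistances in Ω):
  Node 1: (V_1 - 12)/30 + (V_1 - V_2)/3.3 = 0
  Node 2: (V_2 - V_1)/3.3 + (V_2 - 0)/3300 = 0
Collecting terms (coefficients in siemens):
  0.3364·V_1 - 0.303·V_2 = 0.4
  0.3033·V_2 - 0.303·V_1 = 0
Determinant D = (0.3364)(0.3033) - (-0.303)(-0.303) = 0.0102
V_1 = [(0.4)(0.3033) - (-0.303)(0)]/D = 11.89 V
V_2 = [(0.3364)(0) - (0.4)(-0.303)]/D = 11.88 V
I_R3 = (V_2 - V_3)/R3 = (11.88 - 0)/3300 = 0.0036 A
|I_R3| = 0.0036 A

Final answer: |I_R3| = 0.0036 A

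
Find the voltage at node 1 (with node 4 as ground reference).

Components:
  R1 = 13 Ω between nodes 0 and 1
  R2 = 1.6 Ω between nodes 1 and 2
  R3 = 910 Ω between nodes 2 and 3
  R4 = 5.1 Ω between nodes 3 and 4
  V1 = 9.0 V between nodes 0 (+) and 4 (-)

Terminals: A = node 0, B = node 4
Nodal analysis, taking node 4 as the 0 V reference.
Source V1 fixes V_0 = 9 V.
KCL at each unknown node (sum of currents leaving = 0; resistances in Ω):
  Node 1: (V_1 - 9)/13 + (V_1 - V_2)/1.6 = 0
  Node 2: (V_2 - V_1)/1.6 + (V_2 - V_3)/910 = 0
  Node 3: (V_3 - V_2)/910 + (V_3 - 0)/5.1 = 0
Collecting terms (coefficients in siemens):
  0.7019·V_1 - 0.625·V_2 = 0.6923
  0.6261·V_2 - 0.625·V_1 - 0.001099·V_3 = 0
  0.1972·V_3 - 0.001099·V_2 = 0
Solving these 3 simultaneous equations (Gaussian elimination) gives:
  V_1 = 8.874 V, V_2 = 8.859 V, V_3 = 0.04937 V
The requested potential is V_1 = 8.874 V.

Final answer: V_1 = 8.874 V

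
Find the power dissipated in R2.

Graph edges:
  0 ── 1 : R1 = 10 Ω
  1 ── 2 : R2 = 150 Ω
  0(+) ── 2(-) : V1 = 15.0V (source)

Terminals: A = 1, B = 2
Nodal analysis, taking node 2 as the 0 V reference.
Source V1 fixes V_0 = 15 V.
KCL at each unknown node (sum of currents leaving = 0; resistances in Ω):
  Node 1: (V_1 - 15)/10 + (V_1 - 0)/150 = 0
Collecting terms: 0.1067 × V_1 = 1.5  =>  V_1 = 14.06 V
I_R2 = (V_1 - V_2)/R2 = (14.06 - 0)/150 = 0.09375 A
P_R2 = I_R2² × R2 = (0.09375)² × 150 = 1.318 W

Final answer: 1.318 W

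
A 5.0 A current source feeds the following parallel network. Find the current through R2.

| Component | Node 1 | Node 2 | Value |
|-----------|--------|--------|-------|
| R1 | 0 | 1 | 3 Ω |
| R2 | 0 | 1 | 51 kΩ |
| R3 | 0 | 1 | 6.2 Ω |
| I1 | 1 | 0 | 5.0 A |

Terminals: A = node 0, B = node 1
All resistors sit directly between nodes 0 and 1, so they are in parallel and share one voltage V; the full source current 5 A splits among them.
1/R_par = 1/3 + 1/51000 + 1/6.2 = 0.4946 S  =>  R_par = 2.022 Ω
V = I × R_par = 5 × 2.022 = 10.11 V
I_R2 = V/R2 = 10.11/51000 = 0.0001982 A

Final answer: 0.0001982 A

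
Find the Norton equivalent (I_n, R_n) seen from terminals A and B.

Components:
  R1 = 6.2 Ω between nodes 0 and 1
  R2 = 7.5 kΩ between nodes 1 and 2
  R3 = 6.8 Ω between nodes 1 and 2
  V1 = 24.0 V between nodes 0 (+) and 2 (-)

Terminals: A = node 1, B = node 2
Find the Thévenin equivalent first; then I_n = V_th/R_th and R_n = R_th.
Step 1 — V_th is the open-circuit voltage V_A - V_B (nothing connected across the terminals).
Nodal analysis, taking node 2 as the 0 V reference.
Source V1 fixes V_0 = 24 V.
KCL at each unknown node (sum of currents leaving = 0; resistances in Ω):
  Node 1: (V_1 - 24)/6.2 + (V_1 - 0)/7500 + (V_1 - 0)/6.8 = 0
Collecting terms: 0.3085 × V_1 = 3.871  =>  V_1 = 12.55 V
V_th = V_1 - V_2 = 12.55 - 0 = 12.55 V
Step 2 — R_th: zero the source — replace V1 by a short circuit (node 2 merges into node 0) — and find the resistance seen between A (node 1) and B (node 0).
Reduce the network between node 1 (A) and node 0 (B) by series/parallel combination:
  Rp1 = R1 ‖ R2 ‖ R3 (parallel, all between nodes 0 and 1) = 1/(1/6.2 + 1/7500 + 1/6.8) = 3.242 Ω
R_th = 3.242 Ω
I_n = V_th/R_th = 12.55/3.242 = 3.871 A, and R_n = R_th = 3.242 Ω

Final answer: I_n = 3.871 A, R_n = 3.242 Ω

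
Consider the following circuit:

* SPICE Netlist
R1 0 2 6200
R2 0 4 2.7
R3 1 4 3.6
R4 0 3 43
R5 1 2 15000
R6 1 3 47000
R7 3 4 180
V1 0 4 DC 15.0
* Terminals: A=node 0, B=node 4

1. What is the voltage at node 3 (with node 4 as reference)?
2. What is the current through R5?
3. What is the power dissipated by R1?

Nodal analysis, taking node 4 as the 0 V reference.
Source V1 fixes V_0 = 15 V.
KCL at each unknown node (sum of currents leaving = 0; resistances in Ω):
  Node 1: (V_1 - 0)/3.6 + (V_1 - V_2)/15000 + (V_1 - V_3)/47000 = 0
  Node 2: (V_2 - 15)/6200 + (V_2 - V_1)/15000 = 0
  Node 3: (V_3 - 15)/43 + (V_3 - V_1)/47000 + (V_3 - 0)/180 = 0
Collecting terms (coefficients in siemens):
  0.2779·V_1 - 0.00006667·V_2 - 0.00002128·V_3 = 0
  0.000228·V_2 - 0.00006667·V_1 = 0.002419
  0.02883·V_3 - 0.00002128·V_1 = 0.3488
Solving these 3 simultaneous equations (Gaussian elimination) gives:
  V_1 = 0.003473 V, V_2 = 10.61 V, V_3 = 12.1 V
Part 1:
  Read off the nodal solution: V_3 = 12.1 V
Part 2:
  I_R5 = (V_1 - V_2)/R5 = (0.003473 - 10.61)/15000 = -0.0007074 A
  Magnitude: I_R5 = 0.0007074 A
Part 3:
  I_R1 = (V_0 - V_2)/R1 = (15 - 10.61)/6200 = 0.0007074 A
  P_R1 = I_R1² × R1 = (0.0007074)² × 6200 = 0.003102 W

Final answers:
1. V_3 = 12.1 V
2. I_R5 = 0.0007074 A
3. P_R1 = 0.003102 W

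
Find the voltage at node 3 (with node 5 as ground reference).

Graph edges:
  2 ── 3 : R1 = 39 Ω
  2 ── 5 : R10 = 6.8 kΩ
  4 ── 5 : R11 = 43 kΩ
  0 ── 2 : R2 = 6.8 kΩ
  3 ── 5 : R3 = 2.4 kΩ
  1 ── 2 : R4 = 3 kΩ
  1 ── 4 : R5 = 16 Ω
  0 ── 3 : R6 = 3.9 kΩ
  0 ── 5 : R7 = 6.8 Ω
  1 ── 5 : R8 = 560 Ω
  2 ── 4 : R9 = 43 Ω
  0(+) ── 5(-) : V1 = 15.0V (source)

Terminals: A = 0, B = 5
Nodal analysis, taking node 5 as the 0 V reference.
Source V1 fixes V_0 = 15 V.
KCL at each unknown node (sum of currents leaving = 0; resistances in Ω):
  Node 1: (V_1 - V_2)/3000 + (V_1 - V_4)/16 + (V_1 - 0)/560 = 0
  Node 2: (V_2 - V_3)/39 + (V_2 - 15)/6800 + (V_2 - V_1)/3000 + (V_2 - V_4)/43 + (V_2 - 0)/6800 = 0
  Node 3: (V_3 - V_2)/39 + (V_3 - 0)/2400 + (V_3 - 15)/3900 = 0
  Node 4: (V_4 - V_1)/16 + (V_4 - V_2)/43 + (V_4 - 0)/43000 = 0
Collecting terms (coefficients in siemens):
  0.06462·V_1 - 0.0003333·V_2 - 0.0625·V_4 = 0
  0.04952·V_2 - 0.0003333·V_1 - 0.02564·V_3 - 0.02326·V_4 = 0.002206
  0.02631·V_3 - 0.02564·V_2 = 0.003846
  0.08578·V_4 - 0.0625·V_1 - 0.02326·V_2 = 0
Solving these 4 simultaneous equations (Gaussian elimination) gives:
  V_1 = 2.083 V, V_2 = 2.3 V, V_3 = 2.387 V, V_4 = 2.141 V
The requested potential is V_3 = 2.387 V.

Final answer: V_3 = 2.387 V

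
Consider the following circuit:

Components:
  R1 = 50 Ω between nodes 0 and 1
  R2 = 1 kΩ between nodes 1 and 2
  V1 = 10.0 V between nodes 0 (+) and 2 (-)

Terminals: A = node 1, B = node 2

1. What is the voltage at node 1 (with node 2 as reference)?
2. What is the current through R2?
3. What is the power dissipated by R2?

Nodal analysis, taking node 2 as the 0 V reference.
Source V1 fixes V_0 = 10 V.
KCL at each unknown node (sum of currents leaving = 0; resistances in Ω):
  Node 1: (V_1 - 10)/50 + (V_1 - 0)/1000 = 0
Collecting terms: 0.021 × V_1 = 0.2  =>  V_1 = 9.524 V
Part 1:
  Read off the nodal solution: V_1 = 9.524 V
Part 2:
  I_R2 = (V_1 - V_2)/R2 = (9.524 - 0)/1000 = 0.009524 A
  Magnitude: I_R2 = 0.009524 A
Part 3:
  I_R2 = (V_1 - V_2)/R2 = (9.524 - 0)/1000 = 0.009524 A
  P_R2 = I_R2² × R2 = (0.009524)² × 1000 = 0.0907 W

Final answers:
1. V_1 = 9.524 V
2. I_R2 = 0.009524 A
3. P_R2 = 0.0907 W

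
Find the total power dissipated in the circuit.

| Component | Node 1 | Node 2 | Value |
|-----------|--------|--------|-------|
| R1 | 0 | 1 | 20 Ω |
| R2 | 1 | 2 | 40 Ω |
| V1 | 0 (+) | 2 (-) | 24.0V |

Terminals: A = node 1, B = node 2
Nodal analysis, taking node 2 as the 0 V reference.
Source V1 fixes V_0 = 24 V.
KCL at each unknown node (sum of currents leaving = 0; resistances in Ω):
  Node 1: (V_1 - 24)/20 + (V_1 - 0)/40 = 0
Collecting terms: 0.075 × V_1 = 1.2  =>  V_1 = 16 V
Power in each resistor, P = (ΔV)²/R:
  P_R1 = (24 - 16)²/20 = 3.2 W
  P_R2 = (16 - 0)²/40 = 6.4 W
P_total = P_R1 + P_R2 = 9.6 W

Final answer: 9.6 W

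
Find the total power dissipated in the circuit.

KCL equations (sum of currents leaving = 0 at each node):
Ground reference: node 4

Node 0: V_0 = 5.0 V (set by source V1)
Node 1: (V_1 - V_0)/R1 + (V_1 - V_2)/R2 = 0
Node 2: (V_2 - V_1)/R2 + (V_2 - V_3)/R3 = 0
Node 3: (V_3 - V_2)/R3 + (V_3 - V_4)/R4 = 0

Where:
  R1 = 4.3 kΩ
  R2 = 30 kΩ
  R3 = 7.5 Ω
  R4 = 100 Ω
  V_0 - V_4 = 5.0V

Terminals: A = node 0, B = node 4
Nodal analysis, taking node 4 as the 0 V reference.
Source V1 fixes V_0 = 5 V.
KCL at each unknown node (sum of currents leaving = 0; resistances in Ω):
  Node 1: (V_1 - 5)/4300 + (V_1 - V_2)/30000 = 0
  Node 2: (V_2 - V_1)/30000 + (V_2 - V_3)/7.5 = 0
  Node 3: (V_3 - V_2)/7.5 + (V_3 - 0)/100 = 0
Collecting terms (coefficients in siemens):
  0.0002659·V_1 - 0.00003333·V_2 = 0.001163
  0.1334·V_2 - 0.00003333·V_1 - 0.1333·V_3 = 0
  0.1433·V_3 - 0.1333·V_2 = 0
Solving these 3 simultaneous equations (Gaussian elimination) gives:
  V_1 = 4.375 V, V_2 = 0.01562 V, V_3 = 0.01453 V
Power in each resistor, P = (ΔV)²/R:
  P_R1 = (5 - 4.375)²/4300 = 0.0000908 W
  P_R2 = (4.375 - 0.01562)²/30000 = 0.0006335 W
  P_R3 = (0.01562 - 0.01453)²/7.5 = 0.0000001584 W
  P_R4 = (0.01453 - 0)²/100 = 0.000002112 W
P_total = P_R1 + P_R2 + P_R3 + P_R4 = 0.0007266 W

Final answer: 0.0007266 W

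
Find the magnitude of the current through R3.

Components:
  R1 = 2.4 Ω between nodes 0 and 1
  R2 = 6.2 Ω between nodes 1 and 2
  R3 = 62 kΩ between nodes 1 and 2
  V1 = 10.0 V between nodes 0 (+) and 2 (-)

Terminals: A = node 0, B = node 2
Nodal analysis, taking node 2 as the 0 V reference.
Source V1 fixes V_0 = 10 V.
KCL at each unknown node (sum of currents leaving = 0; resistances in Ω):
  Node 1: (V_1 - 10)/2.4 + (V_1 - 0)/6.2 + (V_1 - 0)/62000 = 0
Collecting terms: 0.578 × V_1 = 4.167  =>  V_1 = 7.209 V
I_R3 = (V_1 - V_2)/R3 = (7.209 - 0)/62000 = 0.0001163 A
|I_R3| = 0.0001163 A

Final answer: |I_R3| = 0.0001163 A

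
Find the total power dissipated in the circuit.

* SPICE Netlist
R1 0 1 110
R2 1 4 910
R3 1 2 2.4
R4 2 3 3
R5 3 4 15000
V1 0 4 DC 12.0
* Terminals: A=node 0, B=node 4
Nodal analysis, taking node 4 as the 0 V reference.
Source V1 fixes V_0 = 12 V.
KCL at each unknown node (sum of currents leaving = 0; resistances in Ω):
  Node 1: (V_1 - 12)/110 + (V_1 - 0)/910 + (V_1 - V_2)/2.4 = 0
  Node 2: (V_2 - V_1)/2.4 + (V_2 - V_3)/3 = 0
  Node 3: (V_3 - V_2)/3 + (V_3 - 0)/15000 = 0
Collecting terms (coefficients in siemens):
  0.4269·V_1 - 0.4167·V_2 = 0.1091
  0.75·V_2 - 0.4167·V_1 - 0.3333·V_3 = 0
  0.3334·V_3 - 0.3333·V_2 = 0
Solving these 3 simultaneous equations (Gaussian elimination) gives:
  V_1 = 10.64 V, V_2 = 10.63 V, V_3 = 10.63 V
Power in each resistor, P = (ΔV)²/R:
  P_R1 = (12 - 10.64)²/110 = 0.01691 W
  P_R2 = (10.64 - 0)²/910 = 0.1243 W
  P_R3 = (10.64 - 10.63)²/2.4 = 0.000001206 W
  P_R4 = (10.63 - 10.63)²/3 = 0.000001507 W
  P_R5 = (10.63 - 0)²/15000 = 0.007537 W
P_total = P_R1 + P_R2 + P_R3 + P_R4 + P_R5 = 0.1488 W

Final answer: 0.1488 W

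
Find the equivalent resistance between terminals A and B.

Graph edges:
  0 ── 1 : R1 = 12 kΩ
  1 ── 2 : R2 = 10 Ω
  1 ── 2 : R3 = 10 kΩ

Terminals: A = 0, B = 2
Reduce the network between node 0 (A) and node 2 (B) by series/parallel combination:
  Rp1 = R2 ‖ R3 (parallel, both between nodes 1 and 2) = 1/(1/10 + 1/10000) = 9.99 Ω
  Rs1 = R1 + Rp1 (series, joined only at node 1) = 12000 + 9.99 = 12010 Ω
R_eq = 12.01 kΩ

Final answer: 12.01 kΩ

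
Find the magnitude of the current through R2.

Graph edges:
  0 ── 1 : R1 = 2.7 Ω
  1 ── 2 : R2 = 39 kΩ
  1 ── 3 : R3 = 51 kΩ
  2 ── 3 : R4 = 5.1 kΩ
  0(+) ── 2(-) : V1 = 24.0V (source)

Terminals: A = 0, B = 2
Nodal analysis, taking node 2 as the 0 V reference.
Source V1 fixes V_0 = 24 V.
KCL at each unknown node (sum of currents leaving = 0; resistances in Ω):
  Node 1: (V_1 - 24)/2.7 + (V_1 - 0)/39000 + (V_1 - V_3)/51000 = 0
  Node 3: (V_3 - V_1)/51000 + (V_3 - 0)/5100 = 0
Collecting terms (coefficients in siemens):
  0.3704·V_1 - 0.00001961·V_3 = 8.889
  0.0002157·V_3 - 0.00001961·V_1 = 0
Determinant D = (0.3704)(0.0002157) - (-0.00001961)(-0.00001961) = 0.00007989
V_1 = [(8.889)(0.0002157) - (-0.00001961)(0)]/D = 24 V
V_3 = [(0.3704)(0) - (8.889)(-0.00001961)]/D = 2.182 V
I_R2 = (V_1 - V_2)/R2 = (24 - 0)/39000 = 0.0006153 A
|I_R2| = 0.0006153 A

Final answer: |I_R2| = 0.0006153 A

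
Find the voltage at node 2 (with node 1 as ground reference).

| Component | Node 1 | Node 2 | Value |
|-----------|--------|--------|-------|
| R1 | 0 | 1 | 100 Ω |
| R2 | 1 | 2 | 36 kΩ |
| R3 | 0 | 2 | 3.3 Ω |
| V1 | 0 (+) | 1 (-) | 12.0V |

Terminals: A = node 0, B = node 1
Nodal analysis, taking node 1 as the 0 V reference.
Source V1 fixes V_0 = 12 V.
KCL at each unknown node (sum of currents leaving = 0; resistances in Ω):
  Node 2: (V_2 - 0)/36000 + (V_2 - 12)/3.3 = 0
Collecting terms: 0.3031 × V_2 = 3.636  =>  V_2 = 12 V
The requested potential is V_2 = 12 V.

Final answer: V_2 = 12 V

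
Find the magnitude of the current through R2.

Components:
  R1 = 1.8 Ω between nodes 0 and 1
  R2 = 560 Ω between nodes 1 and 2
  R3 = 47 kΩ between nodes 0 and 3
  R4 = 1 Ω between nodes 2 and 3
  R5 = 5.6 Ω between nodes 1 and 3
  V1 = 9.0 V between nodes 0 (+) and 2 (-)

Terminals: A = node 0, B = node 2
Nodal analysis, taking node 2 as the 0 V reference.
Source V1 fixes V_0 = 9 V.
KCL at each unknown node (sum of currents leaving = 0; resistances in Ω):
  Node 1: (V_1 - 9)/1.8 + (V_1 - 0)/560 + (V_1 - V_3)/5.6 = 0
  Node 3: (V_3 - 9)/47000 + (V_3 - 0)/1 + (V_3 - V_1)/5.6 = 0
Collecting terms (coefficients in siemens):
  0.7359·V_1 - 0.1786·V_3 = 5
  1.179·V_3 - 0.1786·V_1 = 0.0001915
Determinant D = (0.7359)(1.179) - (-0.1786)(-0.1786) = 0.8355
V_1 = [(5)(1.179) - (-0.1786)(0.0001915)]/D = 7.054 V
V_3 = [(0.7359)(0.0001915) - (5)(-0.1786)]/D = 1.069 V
I_R2 = (V_1 - V_2)/R2 = (7.054 - 0)/560 = 0.0126 A
|I_R2| = 0.0126 A

Final answer: |I_R2| = 0.0126 A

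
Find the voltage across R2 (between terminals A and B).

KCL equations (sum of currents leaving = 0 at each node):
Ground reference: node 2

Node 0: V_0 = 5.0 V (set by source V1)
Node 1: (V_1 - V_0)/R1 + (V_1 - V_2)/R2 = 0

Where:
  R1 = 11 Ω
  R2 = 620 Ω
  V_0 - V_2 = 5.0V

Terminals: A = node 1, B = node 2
R1 and R2 are in series across V1 (node 0 → node 1 → node 2), and the output A–B is taken across R2, so this is a voltage divider.
Series current: I = V1/(R1 + R2) = 5/(11 + 620) = 5/631 = 0.007924 A
V_R2 = I × R2 = V1 × R2/(R1 + R2) = 5 × 620/631 = 4.913 V

Final answer: 4.913 V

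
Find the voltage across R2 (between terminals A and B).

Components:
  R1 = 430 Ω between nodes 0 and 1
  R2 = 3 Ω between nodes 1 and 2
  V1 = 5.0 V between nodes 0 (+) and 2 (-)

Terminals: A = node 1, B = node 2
R1 and R2 are in series across V1 (node 0 → node 1 → node 2), and the output A–B is taken across R2, so this is a voltage divider.
Series current: I = V1/(R1 + R2) = 5/(430 + 3) = 5/433 = 0.01155 A
V_R2 = I × R2 = V1 × R2/(R1 + R2) = 5 × 3/433 = 0.03464 V

Final answer: 0.03464 V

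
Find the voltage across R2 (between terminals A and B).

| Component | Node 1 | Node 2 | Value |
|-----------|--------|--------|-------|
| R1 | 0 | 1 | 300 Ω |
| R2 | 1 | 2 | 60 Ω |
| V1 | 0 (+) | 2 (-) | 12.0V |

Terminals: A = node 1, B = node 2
R1 and R2 are in series across V1 (node 0 → node 1 → node 2), and the output A–B is taken across R2, so this is a voltage divider.
Series current: I = V1/(R1 + R2) = 12/(300 + 60) = 12/360 = 0.03333 A
V_R2 = I × R2 = V1 × R2/(R1 + R2) = 12 × 60/360 = 2 V

Final answer: 2 V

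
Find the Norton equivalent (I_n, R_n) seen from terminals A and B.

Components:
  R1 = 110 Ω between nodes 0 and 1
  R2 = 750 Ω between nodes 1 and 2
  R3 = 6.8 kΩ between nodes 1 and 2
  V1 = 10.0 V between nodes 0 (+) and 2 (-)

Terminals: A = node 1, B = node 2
Find the Thévenin equivalent first; then I_n = V_th/R_th and R_n = R_th.
Step 1 — V_th is the open-circuit voltage V_A - V_B (nothing connected across the terminals).
Nodal analysis, taking node 2 as the 0 V reference.
Source V1 fixes V_0 = 10 V.
KCL at each unknown node (sum of currents leaving = 0; resistances in Ω):
  Node 1: (V_1 - 10)/110 + (V_1 - 0)/750 + (V_1 - 0)/6800 = 0
Collecting terms: 0.01057 × V_1 = 0.09091  =>  V_1 = 8.6 V
V_th = V_1 - V_2 = 8.6 - 0 = 8.6 V
Step 2 — R_th: zero the source — replace V1 by a short circuit (node 2 merges into node 0) — and find the resistance seen between A (node 1) and B (node 0).
Reduce the network between node 1 (A) and node 0 (B) by series/parallel combination:
  Rp1 = R1 ‖ R2 ‖ R3 (parallel, all between nodes 0 and 1) = 1/(1/110 + 1/750 + 1/6800) = 94.6 Ω
R_th = 94.6 Ω
I_n = V_th/R_th = 8.6/94.6 = 0.09091 A, and R_n = R_th = 94.6 Ω

Final answer: I_n = 0.09091 A, R_n = 94.6 Ω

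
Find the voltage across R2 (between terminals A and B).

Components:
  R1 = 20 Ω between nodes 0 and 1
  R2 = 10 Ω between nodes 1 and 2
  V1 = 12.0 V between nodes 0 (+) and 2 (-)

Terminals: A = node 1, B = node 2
R1 and R2 are in series across V1 (node 0 → node 1 → node 2), and the output A–B is taken across R2, so this is a voltage divider.
Series current: I = V1/(R1 + R2) = 12/(20 + 10) = 12/30 = 0.4 A
V_R2 = I × R2 = V1 × R2/(R1 + R2) = 12 × 10/30 = 4 V

Final answer: 4 V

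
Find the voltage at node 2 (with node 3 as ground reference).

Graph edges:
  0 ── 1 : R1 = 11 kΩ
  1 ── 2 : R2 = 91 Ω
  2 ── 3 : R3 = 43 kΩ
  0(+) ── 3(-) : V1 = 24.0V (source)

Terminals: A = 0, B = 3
Nodal analysis, taking node 3 as the 0 V reference.
Source V1 fixes V_0 = 24 V.
KCL at each unknown node (sum of currents leaving = 0; resistances in Ω):
  Node 1: (V_1 - 24)/11000 + (V_1 - V_2)/91 = 0
  Node 2: (V_2 - V_1)/91 + (V_2 - 0)/43000 = 0
Collecting terms (coefficients in siemens):
  0.01108·V_1 - 0.01099·V_2 = 0.002182
  0.01101·V_2 - 0.01099·V_1 = 0
Determinant D = (0.01108)(0.01101) - (-0.01099)(-0.01099) = 0.000001257
V_1 = [(0.002182)(0.01101) - (-0.01099)(0)]/D = 19.12 V
V_2 = [(0.01108)(0) - (0.002182)(-0.01099)]/D = 19.08 V
The requested potential is V_2 = 19.08 V.

Final answer: V_2 = 19.08 V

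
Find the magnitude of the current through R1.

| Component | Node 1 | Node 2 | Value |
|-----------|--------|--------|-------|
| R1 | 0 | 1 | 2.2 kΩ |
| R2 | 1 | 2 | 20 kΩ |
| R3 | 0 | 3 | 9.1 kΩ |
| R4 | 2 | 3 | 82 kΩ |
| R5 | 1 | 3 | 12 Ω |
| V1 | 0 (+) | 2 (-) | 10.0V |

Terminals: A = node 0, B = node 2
Nodal analysis, taking node 2 as the 0 V reference.
Source V1 fixes V_0 = 10 V.
KCL at each unknown node (sum of currents leaving = 0; resistances in Ω):
  Node 1: (V_1 - 10)/2200 + (V_1 - 0)/20000 + (V_1 - V_3)/12 = 0
  Node 3: (V_3 - 10)/9100 + (V_3 - 0)/82000 + (V_3 - V_1)/12 = 0
Collecting terms (coefficients in siemens):
  0.08384·V_1 - 0.08333·V_3 = 0.004545
  0.08346·V_3 - 0.08333·V_1 = 0.001099
Determinant D = (0.08384)(0.08346) - (-0.08333)(-0.08333) = 0.00005228
V_1 = [(0.004545)(0.08346) - (-0.08333)(0.001099)]/D = 9.007 V
V_3 = [(0.08384)(0.001099) - (0.004545)(-0.08333)]/D = 9.007 V
I_R1 = (V_0 - V_1)/R1 = (10 - 9.007)/2200 = 0.0004512 A
|I_R1| = 0.0004512 A

Final answer: |I_R1| = 0.0004512 A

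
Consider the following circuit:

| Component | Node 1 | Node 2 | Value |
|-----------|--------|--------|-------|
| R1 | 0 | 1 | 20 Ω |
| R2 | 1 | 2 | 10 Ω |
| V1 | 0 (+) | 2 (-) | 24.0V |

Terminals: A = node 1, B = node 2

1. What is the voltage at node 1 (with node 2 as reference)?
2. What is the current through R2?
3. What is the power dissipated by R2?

Nodal analysis, taking node 2 as the 0 V reference.
Source V1 fixes V_0 = 24 V.
KCL at each unknown node (sum of currents leaving = 0; resistances in Ω):
  Node 1: (V_1 - 24)/20 + (V_1 - 0)/10 = 0
Collecting terms: 0.15 × V_1 = 1.2  =>  V_1 = 8 V
Part 1:
  Read off the nodal solution: V_1 = 8 V
Part 2:
  I_R2 = (V_1 - V_2)/R2 = (8 - 0)/10 = 0.8 A
  Magnitude: I_R2 = 0.8 A
Part 3:
  I_R2 = (V_1 - V_2)/R2 = (8 - 0)/10 = 0.8 A
  P_R2 = I_R2² × R2 = (0.8)² × 10 = 6.4 W

Final answers:
1. V_1 = 8 V
2. I_R2 = 0.8 A
3. P_R2 = 6.4 W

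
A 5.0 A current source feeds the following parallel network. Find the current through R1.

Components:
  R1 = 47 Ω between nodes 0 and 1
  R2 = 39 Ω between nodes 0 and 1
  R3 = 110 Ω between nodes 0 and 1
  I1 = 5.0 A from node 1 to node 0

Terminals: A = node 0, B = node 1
All resistors sit directly between nodes 0 and 1, so they are in parallel and share one voltage V; the full source current 5 A splits among them.
1/R_par = 1/47 + 1/39 + 1/110 = 0.05601 S  =>  R_par = 17.85 Ω
V = I × R_par = 5 × 17.85 = 89.27 V
I_R1 = V/R1 = 89.27/47 = 1.899 A

Final answer: 1.899 A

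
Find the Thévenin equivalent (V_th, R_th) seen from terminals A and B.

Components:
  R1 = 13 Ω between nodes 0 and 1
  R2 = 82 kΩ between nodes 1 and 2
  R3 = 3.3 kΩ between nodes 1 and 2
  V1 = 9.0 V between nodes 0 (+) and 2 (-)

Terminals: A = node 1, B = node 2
Step 1 — V_th is the open-circuit voltage V_A - V_B (nothing connected across the terminals).
Nodal analysis, taking node 2 as the 0 V reference.
Source V1 fixes V_0 = 9 V.
KCL at each unknown node (sum of currents leaving = 0; resistances in Ω):
  Node 1: (V_1 - 9)/13 + (V_1 - 0)/82000 + (V_1 - 0)/3300 = 0
Collecting terms: 0.07724 × V_1 = 0.6923  =>  V_1 = 8.963 V
V_th = V_1 - V_2 = 8.963 - 0 = 8.963 V
Step 2 — R_th: zero the source — replace V1 by a short circuit (node 2 merges into node 0) — and find the resistance seen between A (node 1) and B (node 0).
Reduce the network between node 1 (A) and node 0 (B) by series/parallel combination:
  Rp1 = R1 ‖ R2 ‖ R3 (parallel, all between nodes 0 and 1) = 1/(1/13 + 1/82000 + 1/3300) = 12.95 Ω
R_th = 12.95 Ω

Final answer: V_th = 8.963 V, R_th = 12.95 Ω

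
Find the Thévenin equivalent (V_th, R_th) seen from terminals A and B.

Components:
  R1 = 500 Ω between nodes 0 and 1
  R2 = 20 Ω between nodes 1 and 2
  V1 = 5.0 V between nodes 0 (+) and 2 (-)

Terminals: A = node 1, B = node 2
Step 1 — V_th is the open-circuit voltage V_A - V_B (nothing connected across the terminals).
Nodal analysis, taking node 2 as the 0 V reference.
Source V1 fixes V_0 = 5 V.
KCL at each unknown node (sum of currents leaving = 0; resistances in Ω):
  Node 1: (V_1 - 5)/500 + (V_1 - 0)/20 = 0
Collecting terms: 0.052 × V_1 = 0.01  =>  V_1 = 0.1923 V
V_th = V_1 - V_2 = 0.1923 - 0 = 0.1923 V
Step 2 — R_th: zero the source — replace V1 by a short circuit (node 2 merges into node 0) — and find the resistance seen between A (node 1) and B (node 0).
Reduce the network between node 1 (A) and node 0 (B) by series/parallel combination:
  Rp1 = R1 ‖ R2 (parallel, both between nodes 0 and 1) = 1/(1/500 + 1/20) = 19.23 Ω
R_th = 19.23 Ω

Final answer: V_th = 0.1923 V, R_th = 19.23 Ω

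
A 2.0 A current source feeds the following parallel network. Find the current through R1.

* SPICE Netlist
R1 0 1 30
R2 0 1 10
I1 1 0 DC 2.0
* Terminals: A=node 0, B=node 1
All resistors sit directly between nodes 0 and 1, so they are in parallel and share one voltage V; the full source current 2 A splits among them.
1/R_par = 1/30 + 1/10 = 0.1333 S  =>  R_par = 7.5 Ω
V = I × R_par = 2 × 7.5 = 15 V
I_R1 = V/R1 = 15/30 = 0.5 A

Final answer: 0.5 A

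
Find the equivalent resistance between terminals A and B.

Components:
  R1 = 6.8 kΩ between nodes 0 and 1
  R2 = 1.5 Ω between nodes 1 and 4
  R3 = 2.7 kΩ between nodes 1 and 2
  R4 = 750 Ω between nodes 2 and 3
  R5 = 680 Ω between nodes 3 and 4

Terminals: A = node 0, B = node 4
Reduce the network between node 0 (A) and node 4 (B) by series/parallel combination:
  Rs1 = R3 + R4 (series, joined only at node 2) = 2700 + 750 = 3450 Ω
  Rs2 = R5 + Rs1 (series, joined only at node 3) = 680 + 3450 = 4130 Ω
  Rp1 = R2 ‖ Rs2 (parallel, both between nodes 1 and 4) = 1/(1/1.5 + 1/4130) = 1.499 Ω
  Rs3 = R1 + Rp1 (series, joined only at node 1) = 6800 + 1.499 = 6801 Ω
R_eq = 6.801 kΩ

Final answer: 6.801 kΩ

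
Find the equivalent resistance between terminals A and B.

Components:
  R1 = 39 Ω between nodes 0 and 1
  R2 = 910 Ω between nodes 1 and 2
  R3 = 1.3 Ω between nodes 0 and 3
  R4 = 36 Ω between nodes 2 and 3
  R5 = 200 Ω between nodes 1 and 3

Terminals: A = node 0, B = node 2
The network is not a plain series/parallel combination. Inject a 1 A test current into terminal A (node 0) and return it from terminal B (node 2); then R_eq = V_A / (1 A).
Nodal analysis, taking node 2 as the 0 V reference.
Current source I_test pushes 1 A into node 0 and draws it out of node 2.
KCL at each unknown node (sum of currents leaving = 0; resistances in Ω):
  Node 0: (V_0 - V_1)/39 + (V_0 - V_3)/1.3 - 1 = 0
  Node 1: (V_1 - V_0)/39 + (V_1 - 0)/910 + (V_1 - V_3)/200 = 0
  Node 3: (V_3 - V_0)/1.3 + (V_3 - V_1)/200 + (V_3 - 0)/36 = 0
Collecting terms (coefficients in siemens):
  0.7949·V_0 - 0.02564·V_1 - 0.7692·V_3 = 1
  0.03174·V_1 - 0.02564·V_0 - 0.005·V_3 = 0
  0.802·V_3 - 0.7692·V_0 - 0.005·V_1 = 0
Solving these 3 simultaneous equations (Gaussian elimination) gives:
  V_0 = 35.89 V, V_1 = 34.45 V, V_3 = 34.64 V
R_eq = V_0 / 1 A = 35.89 Ω

Final answer: 35.89 Ω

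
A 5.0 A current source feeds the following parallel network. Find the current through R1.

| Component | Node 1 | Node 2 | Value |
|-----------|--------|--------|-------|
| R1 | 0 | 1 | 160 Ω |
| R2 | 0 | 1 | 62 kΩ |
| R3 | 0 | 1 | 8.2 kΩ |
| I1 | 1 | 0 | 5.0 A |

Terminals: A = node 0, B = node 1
All resistors sit directly between nodes 0 and 1, so they are in parallel and share one voltage V; the full source current 5 A splits among them.
1/R_par = 1/160 + 1/62000 + 1/8200 = 0.006388 S  =>  R_par = 156.5 Ω
V = I × R_par = 5 × 156.5 = 782.7 V
I_R1 = V/R1 = 782.7/160 = 4.892 A

Final answer: 4.892 A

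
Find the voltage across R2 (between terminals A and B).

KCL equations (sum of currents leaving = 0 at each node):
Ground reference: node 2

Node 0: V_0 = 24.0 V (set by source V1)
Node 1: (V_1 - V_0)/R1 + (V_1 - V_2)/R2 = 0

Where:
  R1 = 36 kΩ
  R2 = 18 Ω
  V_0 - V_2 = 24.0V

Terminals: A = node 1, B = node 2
R1 and R2 are in series across V1 (node 0 → node 1 → node 2), and the output A–B is taken across R2, so this is a voltage divider.
Series current: I = V1/(R1 + R2) = 24/(36000 + 18) = 24/36020 = 0.0006663 A
V_R2 = I × R2 = V1 × R2/(R1 + R2) = 24 × 18/36020 = 0.01199 V

Final answer: 0.01199 V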